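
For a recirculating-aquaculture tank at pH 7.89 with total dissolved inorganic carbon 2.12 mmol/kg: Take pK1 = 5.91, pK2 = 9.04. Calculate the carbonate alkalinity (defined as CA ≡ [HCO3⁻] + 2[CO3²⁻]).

CA = [HCO3⁻] + 2[CO3²⁻] = (α₁ + 2α₂)·DIC
At pH 7.89: [H⁺]/K1 = 10^-1.98 = 0.010471, K2/[H⁺] = 10^-1.15 = 0.070795
α₁ = 1/(1 + 0.010471 + 0.070795) = 1/1.0813 = 0.9248; α₂ = α₁·K2/[H⁺] = 0.06547
α₁ + 2α₂ = 1.0558
CA = 1.0558 × 2.12 = 2.24 mmol/kg

CA = 2.24 mmol/kg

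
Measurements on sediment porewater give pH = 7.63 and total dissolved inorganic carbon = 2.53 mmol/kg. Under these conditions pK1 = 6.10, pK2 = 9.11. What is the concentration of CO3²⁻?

[CO3²⁻] = 0.0788 mmol/kg

α₂ = 1 / (1 + [H⁺]/K2 + [H⁺]²/(K1K2)) = 1 / (1 + 10^+1.48 + 10^-0.05)
   = 1 / (1 + 30.200 + 0.89125) = 1/32.091 = 0.03116
[CO3²⁻] = α₂ × DIC = 0.03116 × 2.53 = 0.0788 mmol/kg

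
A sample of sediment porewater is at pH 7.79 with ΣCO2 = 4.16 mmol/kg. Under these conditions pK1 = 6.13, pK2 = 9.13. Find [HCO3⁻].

α₁ = 1 / (1 + [H⁺]/K1 + K2/[H⁺]) = 1 / (1 + 10^-1.66 + 10^-1.34)
   = 1 / (1 + 0.021878 + 0.045709) = 1/1.0676 = 0.9367
[HCO3⁻] = α₁ × DIC = 0.9367 × 4.16 = 3.90 mmol/kg

[HCO3⁻] = 3.90 mmol/kg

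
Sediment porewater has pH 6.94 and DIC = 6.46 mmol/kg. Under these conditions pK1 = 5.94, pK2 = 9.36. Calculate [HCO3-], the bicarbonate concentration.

[HCO3⁻] = 5.85 mmol/kg

α₁ = 1 / (1 + [H⁺]/K1 + K2/[H⁺]) = 1 / (1 + 10^-1.00 + 10^-2.42)
   = 1 / (1 + 0.10000 + 0.0038019) = 1/1.1038 = 0.9060
[HCO3⁻] = α₁ × DIC = 0.9060 × 6.46 = 5.85 mmol/kg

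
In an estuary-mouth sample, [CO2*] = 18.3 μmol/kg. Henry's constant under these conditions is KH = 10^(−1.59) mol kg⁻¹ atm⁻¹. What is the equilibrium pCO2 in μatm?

pCO2 = 712 μatm

KH = 10^(−1.59) = 2.570×10^-2 mol kg⁻¹ atm⁻¹
pCO2 = [CO2*]/KH = 18.3×10^-6 / 2.570×10^-2 = 7.12×10^-4 atm = 712 μatm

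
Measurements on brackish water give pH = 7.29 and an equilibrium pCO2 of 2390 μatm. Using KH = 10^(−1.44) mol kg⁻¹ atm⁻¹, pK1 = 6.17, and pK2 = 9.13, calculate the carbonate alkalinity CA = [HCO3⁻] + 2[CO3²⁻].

CA = 1.18 mmol/kg

[CO2*] = KH · pCO2 = 10^(−1.44) × 2390×10^-6 = 8.678×10^-5 mol/kg
α₀ = 1/(1 + K1/[H⁺] + K1K2/[H⁺]²) = 1/(1 + 10^+1.12 + 10^-0.72) = 0.06957
DIC = [CO2*]/α₀ = 8.678×10^-5 / 0.06957 = 1.247 mmol/kg
CA = (α₁ + 2α₂)·DIC = (0.9172 + 2×0.01326) × 1.247 = 1.18 mmol/kg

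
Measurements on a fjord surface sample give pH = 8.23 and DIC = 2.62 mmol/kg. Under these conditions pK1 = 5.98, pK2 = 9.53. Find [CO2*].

α₀ = 1 / (1 + K1/[H⁺] + K1K2/[H⁺]²) = 1 / (1 + 10^+2.25 + 10^+0.95)
   = 1 / (1 + 177.83 + 8.9125) = 1/187.74 = 0.005327
[CO2*] = α₀ × DIC = 0.005327 × 2.62 = 0.0140 mmol/kg = 14.0 μmol/kg

[CO2*] = 14.0 μmol/kg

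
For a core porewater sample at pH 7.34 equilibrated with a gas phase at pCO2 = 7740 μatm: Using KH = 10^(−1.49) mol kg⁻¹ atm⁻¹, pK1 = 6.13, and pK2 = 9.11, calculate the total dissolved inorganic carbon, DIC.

DIC = 4.38 mmol/kg

[CO2*] = KH · pCO2 = 10^(−1.49) × 7740×10^-6 = 2.505×10^-4 mol/kg
α₀ = 1/(1 + K1/[H⁺] + K1K2/[H⁺]²) = 1/(1 + 10^+1.21 + 10^-0.56) = 0.05716
DIC = [CO2*]/α₀ = 2.505×10^-4 / 0.05716 = 4.38 mmol/kg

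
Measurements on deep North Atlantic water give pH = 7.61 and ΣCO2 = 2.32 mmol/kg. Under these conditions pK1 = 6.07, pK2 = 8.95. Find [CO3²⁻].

α₂ = 1 / (1 + [H⁺]/K2 + [H⁺]²/(K1K2)) = 1 / (1 + 10^+1.34 + 10^-0.20)
   = 1 / (1 + 21.878 + 0.63096) = 1/23.509 = 0.04254
[CO3²⁻] = α₂ × DIC = 0.04254 × 2.32 = 0.0987 mmol/kg

[CO3²⁻] = 0.0987 mmol/kg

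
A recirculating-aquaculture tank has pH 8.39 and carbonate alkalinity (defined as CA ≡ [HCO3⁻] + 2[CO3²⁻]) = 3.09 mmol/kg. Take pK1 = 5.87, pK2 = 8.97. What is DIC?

DIC = 2.56 mmol/kg

CA = [HCO3⁻] + 2[CO3²⁻] = (α₁ + 2α₂)·DIC
At pH 8.39: [H⁺]/K1 = 10^-2.52 = 0.0030200, K2/[H⁺] = 10^-0.58 = 0.26303
α₁ = 1/(1 + 0.0030200 + 0.26303) = 1/1.2660 = 0.7899; α₂ = α₁·K2/[H⁺] = 0.2078
α₁ + 2α₂ = 1.2054
DIC = CA / (α₁ + 2α₂) = 3.09 / 1.2054 = 2.56 mmol/kg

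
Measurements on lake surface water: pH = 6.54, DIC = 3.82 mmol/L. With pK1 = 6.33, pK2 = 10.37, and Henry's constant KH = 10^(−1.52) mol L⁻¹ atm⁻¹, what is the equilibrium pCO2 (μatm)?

pCO2 = 4.82×10^4 μatm

α₀ = 1 / (1 + K1/[H⁺] + K1K2/[H⁺]²) = 1 / (1 + 10^+0.21 + 10^-3.62)
   = 1 / (1 + 1.6218 + 0.00023988) = 1/2.6220 = 0.3814
[CO2*] = α₀ × DIC = 0.3814 × 3.82 = 1.457 mmol/L
pCO2 = [CO2*]/KH = 1.457×10^-3 / 3.020×10^-2 = 4.82×10^4 μatm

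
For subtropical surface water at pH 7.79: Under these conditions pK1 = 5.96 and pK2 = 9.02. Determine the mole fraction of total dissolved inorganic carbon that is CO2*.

α₀ = 1 / (1 + K1/[H⁺] + K1K2/[H⁺]²) = 1 / (1 + 10^+1.83 + 10^+0.60)
   = 1 / (1 + 67.608 + 3.9811) = 1/72.589 = 0.01378

α₀ = 0.0138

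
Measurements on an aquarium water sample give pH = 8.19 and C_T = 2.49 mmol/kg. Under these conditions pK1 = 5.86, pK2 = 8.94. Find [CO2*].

[CO2*] = 9.85 μmol/kg

α₀ = 1 / (1 + K1/[H⁺] + K1K2/[H⁺]²) = 1 / (1 + 10^+2.33 + 10^+1.58)
   = 1 / (1 + 213.80 + 38.019) = 1/252.82 = 0.003955
[CO2*] = α₀ × DIC = 0.003955 × 2.49 = 0.00985 mmol/kg = 9.85 μmol/kg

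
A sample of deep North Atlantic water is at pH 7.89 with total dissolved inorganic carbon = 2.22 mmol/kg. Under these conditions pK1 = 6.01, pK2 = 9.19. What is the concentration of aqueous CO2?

α₀ = 1 / (1 + K1/[H⁺] + K1K2/[H⁺]²) = 1 / (1 + 10^+1.88 + 10^+0.58)
   = 1 / (1 + 75.858 + 3.8019) = 1/80.660 = 0.01240
[CO2*] = α₀ × DIC = 0.01240 × 2.22 = 0.0275 mmol/kg

[CO2*] = 0.0275 mmol/kg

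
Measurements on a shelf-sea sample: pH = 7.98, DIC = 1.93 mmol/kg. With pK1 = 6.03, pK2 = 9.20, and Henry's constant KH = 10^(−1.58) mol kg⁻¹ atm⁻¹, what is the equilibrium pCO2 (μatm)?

pCO2 = 768 μatm

α₀ = 1 / (1 + K1/[H⁺] + K1K2/[H⁺]²) = 1 / (1 + 10^+1.95 + 10^+0.73)
   = 1 / (1 + 89.125 + 5.3703) = 1/95.495 = 0.01047
[CO2*] = α₀ × DIC = 0.01047 × 1.93 = 0.02021 mmol/kg
pCO2 = [CO2*]/KH = 2.021×10^-5 / 2.630×10^-2 = 768 μatm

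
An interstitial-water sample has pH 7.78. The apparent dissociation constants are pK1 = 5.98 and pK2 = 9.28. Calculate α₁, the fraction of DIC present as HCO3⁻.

α₁ = 0.955

α₁ = 1 / (1 + [H⁺]/K1 + K2/[H⁺]) = 1 / (1 + 10^-1.80 + 10^-1.50)
   = 1 / (1 + 0.015849 + 0.031623) = 1/1.0475 = 0.9547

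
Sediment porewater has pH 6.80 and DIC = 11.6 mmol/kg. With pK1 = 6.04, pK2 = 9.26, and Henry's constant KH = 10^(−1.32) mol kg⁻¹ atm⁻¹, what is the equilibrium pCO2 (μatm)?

α₀ = 1 / (1 + K1/[H⁺] + K1K2/[H⁺]²) = 1 / (1 + 10^+0.76 + 10^-1.70)
   = 1 / (1 + 5.7544 + 0.019953) = 1/6.7744 = 0.1476
[CO2*] = α₀ × DIC = 0.1476 × 11.6 = 1.712 mmol/kg
pCO2 = [CO2*]/KH = 1.712×10^-3 / 4.786×10^-2 = 3.58×10^4 μatm

pCO2 = 3.58×10^4 μatm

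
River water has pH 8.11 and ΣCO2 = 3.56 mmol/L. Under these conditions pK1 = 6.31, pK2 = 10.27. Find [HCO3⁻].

[HCO3⁻] = 3.48 mmol/L

α₁ = 1 / (1 + [H⁺]/K1 + K2/[H⁺]) = 1 / (1 + 10^-1.80 + 10^-2.16)
   = 1 / (1 + 0.015849 + 0.0069183) = 1/1.0228 = 0.9777
[HCO3⁻] = α₁ × DIC = 0.9777 × 3.56 = 3.48 mmol/L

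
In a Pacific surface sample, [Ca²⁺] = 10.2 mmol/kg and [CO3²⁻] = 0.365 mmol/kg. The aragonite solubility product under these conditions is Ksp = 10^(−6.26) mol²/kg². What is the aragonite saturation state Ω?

Ω = 6.77

Ksp = 10^(−6.26) = 5.495×10^-7
Ω = [Ca²⁺][CO3²⁻]/Ksp = (10.2×10^-3)(0.365×10^-3) / 5.495×10^-7 = 6.77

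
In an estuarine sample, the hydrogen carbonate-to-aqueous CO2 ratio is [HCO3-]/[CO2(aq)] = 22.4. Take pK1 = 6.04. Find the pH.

From K1 = [H⁺][HCO3-]/[CO2(aq)]:  pH = pK1 + log₁₀([HCO3-]/[CO2(aq)])
log₁₀(22.4) = +1.350
pH = 6.04 + (+1.350) = 7.39

pH = 7.39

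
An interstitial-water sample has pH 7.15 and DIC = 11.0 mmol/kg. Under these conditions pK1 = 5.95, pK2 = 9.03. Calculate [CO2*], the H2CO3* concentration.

[CO2*] = 0.645 mmol/kg

α₀ = 1 / (1 + K1/[H⁺] + K1K2/[H⁺]²) = 1 / (1 + 10^+1.20 + 10^-0.68)
   = 1 / (1 + 15.849 + 0.20893) = 1/17.058 = 0.05862
[CO2*] = α₀ × DIC = 0.05862 × 11.0 = 0.645 mmol/kg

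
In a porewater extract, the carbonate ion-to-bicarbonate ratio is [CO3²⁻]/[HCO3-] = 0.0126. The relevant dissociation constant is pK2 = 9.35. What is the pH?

pH = 7.45

From K2 = [H⁺][CO3²⁻]/[HCO3-]:  pH = pK2 + log₁₀([CO3²⁻]/[HCO3-])
log₁₀(0.0126) = -1.900
pH = 9.35 + (-1.900) = 7.45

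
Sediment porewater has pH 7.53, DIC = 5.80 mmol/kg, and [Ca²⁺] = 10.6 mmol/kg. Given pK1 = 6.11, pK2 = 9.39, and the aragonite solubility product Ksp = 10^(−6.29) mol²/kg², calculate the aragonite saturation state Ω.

α₂ = 1 / (1 + [H⁺]/K2 + [H⁺]²/(K1K2)) = 1 / (1 + 10^+1.86 + 10^+0.44)
   = 1 / (1 + 72.444 + 2.7542) = 1/76.198 = 0.01312
[CO3²⁻] = α₂ × DIC = 0.01312 × 5.80 = 0.07612 mmol/kg
Ksp = 10^(−6.29) = 5.129×10^-7
Ω = [Ca²⁺][CO3²⁻]/Ksp = (10.6×10^-3)(7.612×10^-5) / 5.129×10^-7 = 1.57

Ω = 1.57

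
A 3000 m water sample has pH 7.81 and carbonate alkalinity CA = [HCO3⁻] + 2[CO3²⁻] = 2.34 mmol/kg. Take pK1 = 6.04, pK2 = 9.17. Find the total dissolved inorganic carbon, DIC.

CA = [HCO3⁻] + 2[CO3²⁻] = (α₁ + 2α₂)·DIC
At pH 7.81: [H⁺]/K1 = 10^-1.77 = 0.016982, K2/[H⁺] = 10^-1.36 = 0.043652
α₁ = 1/(1 + 0.016982 + 0.043652) = 1/1.0606 = 0.9428; α₂ = α₁·K2/[H⁺] = 0.04116
α₁ + 2α₂ = 1.0251
DIC = CA / (α₁ + 2α₂) = 2.34 / 1.0251 = 2.28 mmol/kg

DIC = 2.28 mmol/kg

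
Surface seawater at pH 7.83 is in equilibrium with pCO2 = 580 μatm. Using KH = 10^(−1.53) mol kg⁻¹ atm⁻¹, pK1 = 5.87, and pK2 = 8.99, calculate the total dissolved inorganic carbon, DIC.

DIC = 1.69 mmol/kg

[CO2*] = KH · pCO2 = 10^(−1.53) × 580×10^-6 = 1.712×10^-5 mol/kg
α₀ = 1/(1 + K1/[H⁺] + K1K2/[H⁺]²) = 1/(1 + 10^+1.96 + 10^+0.80) = 0.01015
DIC = [CO2*]/α₀ = 1.712×10^-5 / 0.01015 = 1.69 mmol/kg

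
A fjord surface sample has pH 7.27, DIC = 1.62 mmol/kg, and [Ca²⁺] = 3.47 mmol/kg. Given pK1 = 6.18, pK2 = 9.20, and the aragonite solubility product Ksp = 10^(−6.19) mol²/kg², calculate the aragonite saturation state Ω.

Ω = 0.0936

α₂ = 1 / (1 + [H⁺]/K2 + [H⁺]²/(K1K2)) = 1 / (1 + 10^+1.93 + 10^+0.84)
   = 1 / (1 + 85.114 + 6.9183) = 1/93.032 = 0.01075
[CO3²⁻] = α₂ × DIC = 0.01075 × 1.62 = 0.01741 mmol/kg = 17.41 μmol/kg
Ksp = 10^(−6.19) = 6.457×10^-7
Ω = [Ca²⁺][CO3²⁻]/Ksp = (3.47×10^-3)(1.741×10^-5) / 6.457×10^-7 = 0.0936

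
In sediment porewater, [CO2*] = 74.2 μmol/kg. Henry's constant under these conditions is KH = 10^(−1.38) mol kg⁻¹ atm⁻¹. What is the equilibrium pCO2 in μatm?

pCO2 = 1780 μatm

KH = 10^(−1.38) = 4.169×10^-2 mol kg⁻¹ atm⁻¹
pCO2 = [CO2*]/KH = 74.2×10^-6 / 4.169×10^-2 = 1.78×10^-3 atm = 1780 μatm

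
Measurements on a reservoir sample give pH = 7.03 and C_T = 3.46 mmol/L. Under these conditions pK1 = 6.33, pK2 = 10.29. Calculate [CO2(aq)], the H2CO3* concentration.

α₀ = 1 / (1 + K1/[H⁺] + K1K2/[H⁺]²) = 1 / (1 + 10^+0.70 + 10^-2.56)
   = 1 / (1 + 5.0119 + 0.0027542) = 1/6.0146 = 0.1663
[CO2*] = α₀ × DIC = 0.1663 × 3.46 = 0.575 mmol/L

[CO2*] = 0.575 mmol/L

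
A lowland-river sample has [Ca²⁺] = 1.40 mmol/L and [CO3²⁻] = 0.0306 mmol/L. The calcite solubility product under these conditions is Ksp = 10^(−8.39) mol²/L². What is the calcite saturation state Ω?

Ksp = 10^(−8.39) = 4.074×10^-9
Ω = [Ca²⁺][CO3²⁻]/Ksp = (1.40×10^-3)(0.0306×10^-3) / 4.074×10^-9 = 10.5

Ω = 10.5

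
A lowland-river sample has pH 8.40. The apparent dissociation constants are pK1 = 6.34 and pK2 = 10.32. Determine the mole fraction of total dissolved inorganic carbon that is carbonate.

α₂ = 0.0118

α₂ = 1 / (1 + [H⁺]/K2 + [H⁺]²/(K1K2)) = 1 / (1 + 10^+1.92 + 10^-0.14)
   = 1 / (1 + 83.176 + 0.72444) = 1/84.901 = 0.01178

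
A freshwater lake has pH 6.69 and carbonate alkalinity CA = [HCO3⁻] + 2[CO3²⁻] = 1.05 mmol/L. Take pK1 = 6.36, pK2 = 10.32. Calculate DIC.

CA = [HCO3⁻] + 2[CO3²⁻] = (α₁ + 2α₂)·DIC
At pH 6.69: [H⁺]/K1 = 10^-0.33 = 0.46774, K2/[H⁺] = 10^-3.63 = 0.00023442
α₁ = 1/(1 + 0.46774 + 0.00023442) = 1/1.4680 = 0.6812; α₂ = α₁·K2/[H⁺] = 0.0001597
α₁ + 2α₂ = 0.6815
DIC = CA / (α₁ + 2α₂) = 1.05 / 0.6815 = 1.54 mmol/L

DIC = 1.54 mmol/L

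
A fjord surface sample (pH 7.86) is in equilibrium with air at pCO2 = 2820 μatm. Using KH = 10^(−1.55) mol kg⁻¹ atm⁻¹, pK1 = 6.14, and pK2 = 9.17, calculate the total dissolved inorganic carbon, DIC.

[CO2*] = KH · pCO2 = 10^(−1.55) × 2820×10^-6 = 7.948×10^-5 mol/kg
α₀ = 1/(1 + K1/[H⁺] + K1K2/[H⁺]²) = 1/(1 + 10^+1.72 + 10^+0.41) = 0.01784
DIC = [CO2*]/α₀ = 7.948×10^-5 / 0.01784 = 4.45 mmol/kg

DIC = 4.45 mmol/kg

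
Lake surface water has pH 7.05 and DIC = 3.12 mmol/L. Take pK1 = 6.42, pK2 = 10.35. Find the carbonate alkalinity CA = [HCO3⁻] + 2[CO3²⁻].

CA = 2.53 mmol/L

CA = [HCO3⁻] + 2[CO3²⁻] = (α₁ + 2α₂)·DIC
At pH 7.05: [H⁺]/K1 = 10^-0.63 = 0.23442, K2/[H⁺] = 10^-3.30 = 0.00050119
α₁ = 1/(1 + 0.23442 + 0.00050119) = 1/1.2349 = 0.8098; α₂ = α₁·K2/[H⁺] = 0.0004058
α₁ + 2α₂ = 0.8106
CA = 0.8106 × 3.12 = 2.53 mmol/L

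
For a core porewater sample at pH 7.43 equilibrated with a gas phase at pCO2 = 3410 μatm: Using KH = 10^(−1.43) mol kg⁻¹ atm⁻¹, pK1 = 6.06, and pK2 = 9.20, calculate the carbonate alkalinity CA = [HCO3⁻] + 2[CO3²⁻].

CA = 3.07 mmol/kg

[CO2*] = KH · pCO2 = 10^(−1.43) × 3410×10^-6 = 1.267×10^-4 mol/kg
α₀ = 1/(1 + K1/[H⁺] + K1K2/[H⁺]²) = 1/(1 + 10^+1.37 + 10^-0.40) = 0.04026
DIC = [CO2*]/α₀ = 1.267×10^-4 / 0.04026 = 3.147 mmol/kg
CA = (α₁ + 2α₂)·DIC = (0.9437 + 2×0.01603) × 3.147 = 3.07 mmol/kg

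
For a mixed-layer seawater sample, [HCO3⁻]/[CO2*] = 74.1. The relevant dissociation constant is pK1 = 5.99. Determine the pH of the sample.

pH = 7.86

From K1 = [H⁺][HCO3⁻]/[CO2*]:  pH = pK1 + log₁₀([HCO3⁻]/[CO2*])
log₁₀(74.1) = +1.870
pH = 5.99 + (+1.870) = 7.86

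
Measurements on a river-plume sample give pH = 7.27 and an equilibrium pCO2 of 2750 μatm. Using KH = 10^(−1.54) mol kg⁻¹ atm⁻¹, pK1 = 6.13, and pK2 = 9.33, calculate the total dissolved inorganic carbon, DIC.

DIC = 1.18 mmol/kg

[CO2*] = KH · pCO2 = 10^(−1.54) × 2750×10^-6 = 7.931×10^-5 mol/kg
α₀ = 1/(1 + K1/[H⁺] + K1K2/[H⁺]²) = 1/(1 + 10^+1.14 + 10^-0.92) = 0.06701
DIC = [CO2*]/α₀ = 7.931×10^-5 / 0.06701 = 1.18 mmol/kg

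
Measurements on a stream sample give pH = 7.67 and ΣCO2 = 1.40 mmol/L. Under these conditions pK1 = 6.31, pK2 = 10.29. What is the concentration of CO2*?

α₀ = 1 / (1 + K1/[H⁺] + K1K2/[H⁺]²) = 1 / (1 + 10^+1.36 + 10^-1.26)
   = 1 / (1 + 22.909 + 0.054954) = 1/23.964 = 0.04173
[CO2*] = α₀ × DIC = 0.04173 × 1.40 = 0.0584 mmol/L

[CO2*] = 0.0584 mmol/L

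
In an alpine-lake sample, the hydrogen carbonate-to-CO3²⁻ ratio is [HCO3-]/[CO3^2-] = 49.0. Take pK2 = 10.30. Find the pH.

From K2 = [H⁺][CO3^2-]/[HCO3-]:  pH = pK2 − log₁₀([HCO3-]/[CO3^2-])
log₁₀(49.0) = +1.690
pH = 10.30 − (+1.690) = 8.61

pH = 8.61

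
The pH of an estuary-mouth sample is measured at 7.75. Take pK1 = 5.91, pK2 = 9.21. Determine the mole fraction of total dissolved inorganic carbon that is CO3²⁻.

α₂ = 0.0331

α₂ = 1 / (1 + [H⁺]/K2 + [H⁺]²/(K1K2)) = 1 / (1 + 10^+1.46 + 10^-0.38)
   = 1 / (1 + 28.840 + 0.41687) = 1/30.257 = 0.03305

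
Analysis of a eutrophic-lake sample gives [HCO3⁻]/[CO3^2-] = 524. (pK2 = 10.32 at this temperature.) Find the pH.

From K2 = [H⁺][CO3^2-]/[HCO3⁻]:  pH = pK2 − log₁₀([HCO3⁻]/[CO3^2-])
log₁₀(524) = +2.719
pH = 10.32 − (+2.719) = 7.60

pH = 7.60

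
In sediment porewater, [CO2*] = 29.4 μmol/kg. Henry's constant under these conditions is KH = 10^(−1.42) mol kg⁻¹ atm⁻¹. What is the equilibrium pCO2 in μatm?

KH = 10^(−1.42) = 3.802×10^-2 mol kg⁻¹ atm⁻¹
pCO2 = [CO2*]/KH = 29.4×10^-6 / 3.802×10^-2 = 7.73×10^-4 atm = 773 μatm

pCO2 = 773 μatm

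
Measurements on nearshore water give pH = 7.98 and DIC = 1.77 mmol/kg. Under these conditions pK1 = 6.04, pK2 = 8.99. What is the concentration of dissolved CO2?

[CO2*] = 18.3 μmol/kg

α₀ = 1 / (1 + K1/[H⁺] + K1K2/[H⁺]²) = 1 / (1 + 10^+1.94 + 10^+0.93)
   = 1 / (1 + 87.096 + 8.5114) = 1/96.608 = 0.01035
[CO2*] = α₀ × DIC = 0.01035 × 1.77 = 0.0183 mmol/kg = 18.3 μmol/kg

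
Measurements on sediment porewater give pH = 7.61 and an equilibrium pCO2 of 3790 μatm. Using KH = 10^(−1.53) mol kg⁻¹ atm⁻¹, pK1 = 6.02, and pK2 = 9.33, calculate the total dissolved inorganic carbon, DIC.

DIC = 4.55 mmol/kg

[CO2*] = KH · pCO2 = 10^(−1.53) × 3790×10^-6 = 1.119×10^-4 mol/kg
α₀ = 1/(1 + K1/[H⁺] + K1K2/[H⁺]²) = 1/(1 + 10^+1.59 + 10^-0.13) = 0.02460
DIC = [CO2*]/α₀ = 1.119×10^-4 / 0.02460 = 4.55 mmol/kg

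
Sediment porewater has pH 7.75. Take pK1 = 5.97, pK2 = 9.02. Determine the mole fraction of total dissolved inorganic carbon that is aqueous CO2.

α₀ = 0.0155

α₀ = 1 / (1 + K1/[H⁺] + K1K2/[H⁺]²) = 1 / (1 + 10^+1.78 + 10^+0.51)
   = 1 / (1 + 60.256 + 3.2359) = 1/64.492 = 0.01551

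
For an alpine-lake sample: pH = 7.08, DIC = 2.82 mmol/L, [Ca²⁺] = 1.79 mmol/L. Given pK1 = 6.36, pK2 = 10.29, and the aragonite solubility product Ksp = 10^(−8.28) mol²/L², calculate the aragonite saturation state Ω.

Ω = 0.498

α₂ = 1 / (1 + [H⁺]/K2 + [H⁺]²/(K1K2)) = 1 / (1 + 10^+3.21 + 10^+2.49)
   = 1 / (1 + 1621.8 + 309.03) = 1/1931.8 = 0.0005176
[CO3²⁻] = α₂ × DIC = 0.0005176 × 2.82 = 0.001460 mmol/L = 1.460 μmol/L
Ksp = 10^(−8.28) = 5.248×10^-9
Ω = [Ca²⁺][CO3²⁻]/Ksp = (1.79×10^-3)(1.460×10^-6) / 5.248×10^-9 = 0.498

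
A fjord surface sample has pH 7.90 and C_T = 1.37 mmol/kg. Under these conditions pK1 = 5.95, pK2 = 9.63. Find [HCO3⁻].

α₁ = 1 / (1 + [H⁺]/K1 + K2/[H⁺]) = 1 / (1 + 10^-1.95 + 10^-1.73)
   = 1 / (1 + 0.011220 + 0.018621) = 1/1.0298 = 0.9710
[HCO3⁻] = α₁ × DIC = 0.9710 × 1.37 = 1.33 mmol/kg

[HCO3⁻] = 1.33 mmol/kg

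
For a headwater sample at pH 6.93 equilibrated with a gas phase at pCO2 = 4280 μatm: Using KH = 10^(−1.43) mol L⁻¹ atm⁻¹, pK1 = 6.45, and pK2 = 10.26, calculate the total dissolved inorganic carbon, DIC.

[CO2*] = KH · pCO2 = 10^(−1.43) × 4280×10^-6 = 1.590×10^-4 mol/L
α₀ = 1/(1 + K1/[H⁺] + K1K2/[H⁺]²) = 1/(1 + 10^+0.48 + 10^-2.85) = 0.2487
DIC = [CO2*]/α₀ = 1.590×10^-4 / 0.2487 = 0.639 mmol/L

DIC = 0.639 mmol/L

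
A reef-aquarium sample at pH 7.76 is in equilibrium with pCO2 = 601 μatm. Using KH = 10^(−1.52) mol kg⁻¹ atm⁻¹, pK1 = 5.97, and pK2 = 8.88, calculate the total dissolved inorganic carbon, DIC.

DIC = 1.22 mmol/kg

[CO2*] = KH · pCO2 = 10^(−1.52) × 601×10^-6 = 1.815×10^-5 mol/kg
α₀ = 1/(1 + K1/[H⁺] + K1K2/[H⁺]²) = 1/(1 + 10^+1.79 + 10^+0.67) = 0.01485
DIC = [CO2*]/α₀ = 1.815×10^-5 / 0.01485 = 1.22 mmol/kg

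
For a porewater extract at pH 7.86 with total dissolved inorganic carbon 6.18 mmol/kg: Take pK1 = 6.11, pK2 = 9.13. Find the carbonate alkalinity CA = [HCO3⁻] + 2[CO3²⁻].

CA = [HCO3⁻] + 2[CO3²⁻] = (α₁ + 2α₂)·DIC
At pH 7.86: [H⁺]/K1 = 10^-1.75 = 0.017783, K2/[H⁺] = 10^-1.27 = 0.053703
α₁ = 1/(1 + 0.017783 + 0.053703) = 1/1.0715 = 0.9333; α₂ = α₁·K2/[H⁺] = 0.05012
α₁ + 2α₂ = 1.0335
CA = 1.0335 × 6.18 = 6.39 mmol/kg

CA = 6.39 mmol/kg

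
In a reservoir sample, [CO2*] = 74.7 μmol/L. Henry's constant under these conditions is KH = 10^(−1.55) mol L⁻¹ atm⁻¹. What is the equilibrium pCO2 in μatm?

pCO2 = 2650 μatm

KH = 10^(−1.55) = 2.818×10^-2 mol L⁻¹ atm⁻¹
pCO2 = [CO2*]/KH = 74.7×10^-6 / 2.818×10^-2 = 2.65×10^-3 atm = 2650 μatm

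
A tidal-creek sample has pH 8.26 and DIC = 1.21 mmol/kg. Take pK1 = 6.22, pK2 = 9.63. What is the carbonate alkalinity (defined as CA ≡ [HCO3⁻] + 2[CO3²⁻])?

CA = [HCO3⁻] + 2[CO3²⁻] = (α₁ + 2α₂)·DIC
At pH 8.26: [H⁺]/K1 = 10^-2.04 = 0.0091201, K2/[H⁺] = 10^-1.37 = 0.042658
α₁ = 1/(1 + 0.0091201 + 0.042658) = 1/1.0518 = 0.9508; α₂ = α₁·K2/[H⁺] = 0.04056
α₁ + 2α₂ = 1.0319
CA = 1.0319 × 1.21 = 1.25 mmol/kg

CA = 1.25 mmol/kg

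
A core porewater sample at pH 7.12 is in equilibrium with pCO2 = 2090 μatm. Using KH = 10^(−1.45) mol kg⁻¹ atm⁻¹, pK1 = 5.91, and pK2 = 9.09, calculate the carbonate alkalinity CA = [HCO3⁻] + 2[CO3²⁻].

CA = 1.23 mmol/kg

[CO2*] = KH · pCO2 = 10^(−1.45) × 2090×10^-6 = 7.416×10^-5 mol/kg
α₀ = 1/(1 + K1/[H⁺] + K1K2/[H⁺]²) = 1/(1 + 10^+1.21 + 10^-0.76) = 0.05750
DIC = [CO2*]/α₀ = 7.416×10^-5 / 0.05750 = 1.290 mmol/kg
CA = (α₁ + 2α₂)·DIC = (0.9325 + 2×0.009992) × 1.290 = 1.23 mmol/kg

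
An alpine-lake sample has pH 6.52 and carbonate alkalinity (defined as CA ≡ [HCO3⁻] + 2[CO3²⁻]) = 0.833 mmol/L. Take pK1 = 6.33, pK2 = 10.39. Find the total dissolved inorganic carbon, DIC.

CA = [HCO3⁻] + 2[CO3²⁻] = (α₁ + 2α₂)·DIC
At pH 6.52: [H⁺]/K1 = 10^-0.19 = 0.64565, K2/[H⁺] = 10^-3.87 = 0.00013490
α₁ = 1/(1 + 0.64565 + 0.00013490) = 1/1.6458 = 0.6076; α₂ = α₁·K2/[H⁺] = 8.196×10^-5
α₁ + 2α₂ = 0.6078
DIC = CA / (α₁ + 2α₂) = 0.833 / 0.6078 = 1.37 mmol/L

DIC = 1.37 mmol/L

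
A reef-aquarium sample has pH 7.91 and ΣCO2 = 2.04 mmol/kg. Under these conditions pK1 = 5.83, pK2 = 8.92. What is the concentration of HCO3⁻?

α₁ = 1 / (1 + [H⁺]/K1 + K2/[H⁺]) = 1 / (1 + 10^-2.08 + 10^-1.01)
   = 1 / (1 + 0.0083176 + 0.097724) = 1/1.1060 = 0.9041
[HCO3⁻] = α₁ × DIC = 0.9041 × 2.04 = 1.84 mmol/kg

[HCO3⁻] = 1.84 mmol/kg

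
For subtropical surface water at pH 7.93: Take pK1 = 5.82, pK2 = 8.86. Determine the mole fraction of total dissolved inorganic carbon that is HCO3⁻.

α₁ = 1 / (1 + [H⁺]/K1 + K2/[H⁺]) = 1 / (1 + 10^-2.11 + 10^-0.93)
   = 1 / (1 + 0.0077625 + 0.11749) = 1/1.1253 = 0.8887

α₁ = 0.889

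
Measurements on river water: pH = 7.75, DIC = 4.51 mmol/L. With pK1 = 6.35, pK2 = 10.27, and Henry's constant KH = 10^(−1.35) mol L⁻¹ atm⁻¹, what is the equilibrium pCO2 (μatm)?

α₀ = 1 / (1 + K1/[H⁺] + K1K2/[H⁺]²) = 1 / (1 + 10^+1.40 + 10^-1.12)
   = 1 / (1 + 25.119 + 0.075858) = 1/26.195 = 0.03818
[CO2*] = α₀ × DIC = 0.03818 × 4.51 = 0.1722 mmol/L
pCO2 = [CO2*]/KH = 1.722×10^-4 / 4.467×10^-2 = 3850 μatm

pCO2 = 3850 μatm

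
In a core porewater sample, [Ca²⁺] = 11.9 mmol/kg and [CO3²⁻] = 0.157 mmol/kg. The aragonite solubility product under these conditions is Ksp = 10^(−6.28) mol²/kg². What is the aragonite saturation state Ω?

Ksp = 10^(−6.28) = 5.248×10^-7
Ω = [Ca²⁺][CO3²⁻]/Ksp = (11.9×10^-3)(0.157×10^-3) / 5.248×10^-7 = 3.56

Ω = 3.56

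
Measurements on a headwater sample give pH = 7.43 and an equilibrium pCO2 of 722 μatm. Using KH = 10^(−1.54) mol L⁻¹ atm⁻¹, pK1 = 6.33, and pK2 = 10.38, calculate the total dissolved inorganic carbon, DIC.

DIC = 0.283 mmol/L

[CO2*] = KH · pCO2 = 10^(−1.54) × 722×10^-6 = 2.082×10^-5 mol/L
α₀ = 1/(1 + K1/[H⁺] + K1K2/[H⁺]²) = 1/(1 + 10^+1.10 + 10^-1.85) = 0.07351
DIC = [CO2*]/α₀ = 2.082×10^-5 / 0.07351 = 0.283 mmol/L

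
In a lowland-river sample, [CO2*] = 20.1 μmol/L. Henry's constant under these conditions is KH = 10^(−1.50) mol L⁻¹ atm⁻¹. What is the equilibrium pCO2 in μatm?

pCO2 = 636 μatm

KH = 10^(−1.50) = 3.162×10^-2 mol L⁻¹ atm⁻¹
pCO2 = [CO2*]/KH = 20.1×10^-6 / 3.162×10^-2 = 6.36×10^-4 atm = 636 μatm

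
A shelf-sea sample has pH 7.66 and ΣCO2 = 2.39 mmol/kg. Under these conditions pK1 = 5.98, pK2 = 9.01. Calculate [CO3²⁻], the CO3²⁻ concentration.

α₂ = 1 / (1 + [H⁺]/K2 + [H⁺]²/(K1K2)) = 1 / (1 + 10^+1.35 + 10^-0.33)
   = 1 / (1 + 22.387 + 0.46774) = 1/23.855 = 0.04192
[CO3²⁻] = α₂ × DIC = 0.04192 × 2.39 = 0.100 mmol/kg

[CO3²⁻] = 0.100 mmol/kg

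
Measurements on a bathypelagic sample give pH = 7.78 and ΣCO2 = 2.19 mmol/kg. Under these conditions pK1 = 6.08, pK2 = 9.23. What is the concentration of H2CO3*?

[CO2*] = 0.0414 mmol/kg

α₀ = 1 / (1 + K1/[H⁺] + K1K2/[H⁺]²) = 1 / (1 + 10^+1.70 + 10^+0.25)
   = 1 / (1 + 50.119 + 1.7783) = 1/52.897 = 0.01890
[CO2*] = α₀ × DIC = 0.01890 × 2.19 = 0.0414 mmol/kg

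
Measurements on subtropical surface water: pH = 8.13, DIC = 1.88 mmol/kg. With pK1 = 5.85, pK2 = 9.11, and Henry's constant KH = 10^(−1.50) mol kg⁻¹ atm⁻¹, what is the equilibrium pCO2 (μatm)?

pCO2 = 281 μatm

α₀ = 1 / (1 + K1/[H⁺] + K1K2/[H⁺]²) = 1 / (1 + 10^+2.28 + 10^+1.30)
   = 1 / (1 + 190.55 + 19.953) = 1/211.50 = 0.004728
[CO2*] = α₀ × DIC = 0.004728 × 1.88 = 0.008889 mmol/kg = 8.889 μmol/kg
pCO2 = [CO2*]/KH = 8.889×10^-6 / 3.162×10^-2 = 281 μatm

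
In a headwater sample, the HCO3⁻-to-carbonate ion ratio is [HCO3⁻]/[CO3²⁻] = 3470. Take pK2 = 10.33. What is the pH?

From K2 = [H⁺][CO3²⁻]/[HCO3⁻]:  pH = pK2 − log₁₀([HCO3⁻]/[CO3²⁻])
log₁₀(3470) = +3.540
pH = 10.33 − (+3.540) = 6.79

pH = 6.79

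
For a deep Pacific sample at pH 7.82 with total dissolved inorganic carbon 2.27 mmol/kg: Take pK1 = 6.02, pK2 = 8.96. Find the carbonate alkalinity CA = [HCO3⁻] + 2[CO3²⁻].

CA = [HCO3⁻] + 2[CO3²⁻] = (α₁ + 2α₂)·DIC
At pH 7.82: [H⁺]/K1 = 10^-1.80 = 0.015849, K2/[H⁺] = 10^-1.14 = 0.072444
α₁ = 1/(1 + 0.015849 + 0.072444) = 1/1.0883 = 0.9189; α₂ = α₁·K2/[H⁺] = 0.06657
α₁ + 2α₂ = 1.0520
CA = 1.0520 × 2.27 = 2.39 mmol/kg

CA = 2.39 mmol/kg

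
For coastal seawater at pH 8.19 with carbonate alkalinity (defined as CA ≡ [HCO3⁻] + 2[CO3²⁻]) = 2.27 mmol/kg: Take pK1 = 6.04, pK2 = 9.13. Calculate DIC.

CA = [HCO3⁻] + 2[CO3²⁻] = (α₁ + 2α₂)·DIC
At pH 8.19: [H⁺]/K1 = 10^-2.15 = 0.0070795, K2/[H⁺] = 10^-0.94 = 0.11482
α₁ = 1/(1 + 0.0070795 + 0.11482) = 1/1.1219 = 0.8913; α₂ = α₁·K2/[H⁺] = 0.1023
α₁ + 2α₂ = 1.0960
DIC = CA / (α₁ + 2α₂) = 2.27 / 1.0960 = 2.07 mmol/kg

DIC = 2.07 mmol/kg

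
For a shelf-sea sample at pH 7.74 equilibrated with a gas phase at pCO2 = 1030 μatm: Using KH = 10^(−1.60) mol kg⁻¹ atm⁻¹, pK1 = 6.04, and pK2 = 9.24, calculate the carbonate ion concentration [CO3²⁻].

[CO2*] = KH · pCO2 = 10^(−1.60) × 1030×10^-6 = 2.587×10^-5 mol/kg
α₀ = 1/(1 + K1/[H⁺] + K1K2/[H⁺]²) = 1/(1 + 10^+1.70 + 10^+0.20) = 0.01897
DIC = [CO2*]/α₀ = 2.587×10^-5 / 0.01897 = 1.364 mmol/kg
[CO3²⁻] = α₂·DIC; α₂ = 0.03007, so [CO3²⁻] = 0.03007 × 1.364 = 0.0410 mmol/kg

[CO3²⁻] = 0.0410 mmol/kg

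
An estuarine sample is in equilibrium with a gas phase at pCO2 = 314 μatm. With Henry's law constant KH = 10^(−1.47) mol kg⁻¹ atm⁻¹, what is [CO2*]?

KH = 10^(−1.47) = 3.388×10^-2 mol kg⁻¹ atm⁻¹
[CO2*] = KH · pCO2 = 3.388×10^-2 × 314×10^-6 atm = 1.06×10^-5 mol/kg

[CO2*] = 10.6 μmol/kg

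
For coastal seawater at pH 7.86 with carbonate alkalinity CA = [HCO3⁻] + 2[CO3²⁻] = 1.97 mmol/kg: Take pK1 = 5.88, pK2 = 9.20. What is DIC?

CA = [HCO3⁻] + 2[CO3²⁻] = (α₁ + 2α₂)·DIC
At pH 7.86: [H⁺]/K1 = 10^-1.98 = 0.010471, K2/[H⁺] = 10^-1.34 = 0.045709
α₁ = 1/(1 + 0.010471 + 0.045709) = 1/1.0562 = 0.9468; α₂ = α₁·K2/[H⁺] = 0.04328
α₁ + 2α₂ = 1.0334
DIC = CA / (α₁ + 2α₂) = 1.97 / 1.0334 = 1.91 mmol/kg

DIC = 1.91 mmol/kg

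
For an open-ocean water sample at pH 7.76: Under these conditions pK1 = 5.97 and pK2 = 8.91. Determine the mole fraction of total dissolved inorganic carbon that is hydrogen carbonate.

α₁ = 1 / (1 + [H⁺]/K1 + K2/[H⁺]) = 1 / (1 + 10^-1.79 + 10^-1.15)
   = 1 / (1 + 0.016218 + 0.070795) = 1/1.0870 = 0.9200

α₁ = 0.920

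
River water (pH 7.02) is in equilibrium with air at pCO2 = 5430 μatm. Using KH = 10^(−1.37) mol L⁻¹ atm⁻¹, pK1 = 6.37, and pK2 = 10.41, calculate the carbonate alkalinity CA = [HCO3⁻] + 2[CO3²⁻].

CA = 1.04 mmol/L

[CO2*] = KH · pCO2 = 10^(−1.37) × 5430×10^-6 = 2.316×10^-4 mol/L
α₀ = 1/(1 + K1/[H⁺] + K1K2/[H⁺]²) = 1/(1 + 10^+0.65 + 10^-2.74) = 0.1829
DIC = [CO2*]/α₀ = 2.316×10^-4 / 0.1829 = 1.267 mmol/L
CA = (α₁ + 2α₂)·DIC = (0.8168 + 2×0.0003328) × 1.267 = 1.04 mmol/L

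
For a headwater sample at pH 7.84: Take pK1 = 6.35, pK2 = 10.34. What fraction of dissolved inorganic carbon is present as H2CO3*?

α₀ = 1 / (1 + K1/[H⁺] + K1K2/[H⁺]²) = 1 / (1 + 10^+1.49 + 10^-1.01)
   = 1 / (1 + 30.903 + 0.097724) = 1/32.001 = 0.03125

α₀ = 0.0312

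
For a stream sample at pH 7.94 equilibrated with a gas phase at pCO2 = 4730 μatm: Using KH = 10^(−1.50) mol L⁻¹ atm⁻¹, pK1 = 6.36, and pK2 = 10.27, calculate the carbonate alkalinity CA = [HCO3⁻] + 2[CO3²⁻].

CA = 5.74 mmol/L

[CO2*] = KH · pCO2 = 10^(−1.50) × 4730×10^-6 = 1.496×10^-4 mol/L
α₀ = 1/(1 + K1/[H⁺] + K1K2/[H⁺]²) = 1/(1 + 10^+1.58 + 10^-0.75) = 0.02551
DIC = [CO2*]/α₀ = 1.496×10^-4 / 0.02551 = 5.863 mmol/L
CA = (α₁ + 2α₂)·DIC = (0.9700 + 2×0.004537) × 5.863 = 5.74 mmol/L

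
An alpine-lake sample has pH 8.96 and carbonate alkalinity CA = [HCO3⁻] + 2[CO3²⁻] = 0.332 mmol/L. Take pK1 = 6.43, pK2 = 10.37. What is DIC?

DIC = 0.321 mmol/L

CA = [HCO3⁻] + 2[CO3²⁻] = (α₁ + 2α₂)·DIC
At pH 8.96: [H⁺]/K1 = 10^-2.53 = 0.0029512, K2/[H⁺] = 10^-1.41 = 0.038905
α₁ = 1/(1 + 0.0029512 + 0.038905) = 1/1.0419 = 0.9598; α₂ = α₁·K2/[H⁺] = 0.03734
α₁ + 2α₂ = 1.0345
DIC = CA / (α₁ + 2α₂) = 0.332 / 1.0345 = 0.321 mmol/L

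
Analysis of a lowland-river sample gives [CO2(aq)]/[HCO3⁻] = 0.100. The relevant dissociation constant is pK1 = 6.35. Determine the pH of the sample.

From K1 = [H⁺][HCO3⁻]/[CO2(aq)]:  pH = pK1 − log₁₀([CO2(aq)]/[HCO3⁻])
log₁₀(0.100) = -1.000
pH = 6.35 − (-1.000) = 7.35

pH = 7.35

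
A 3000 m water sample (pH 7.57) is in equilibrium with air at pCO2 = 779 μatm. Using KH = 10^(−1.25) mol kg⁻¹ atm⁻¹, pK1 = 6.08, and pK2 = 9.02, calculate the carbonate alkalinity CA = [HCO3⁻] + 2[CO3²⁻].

[CO2*] = KH · pCO2 = 10^(−1.25) × 779×10^-6 = 4.381×10^-5 mol/kg
α₀ = 1/(1 + K1/[H⁺] + K1K2/[H⁺]²) = 1/(1 + 10^+1.49 + 10^+0.04) = 0.03030
DIC = [CO2*]/α₀ = 4.381×10^-5 / 0.03030 = 1.446 mmol/kg
CA = (α₁ + 2α₂)·DIC = (0.9365 + 2×0.03323) × 1.446 = 1.45 mmol/kg

CA = 1.45 mmol/kg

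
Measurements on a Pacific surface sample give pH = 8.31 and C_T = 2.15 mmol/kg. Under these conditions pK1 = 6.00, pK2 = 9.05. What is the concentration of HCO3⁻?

[HCO3⁻] = 1.81 mmol/kg

α₁ = 1 / (1 + [H⁺]/K1 + K2/[H⁺]) = 1 / (1 + 10^-2.31 + 10^-0.74)
   = 1 / (1 + 0.0048978 + 0.18197) = 1/1.1869 = 0.8426
[HCO3⁻] = α₁ × DIC = 0.8426 × 2.15 = 1.81 mmol/kg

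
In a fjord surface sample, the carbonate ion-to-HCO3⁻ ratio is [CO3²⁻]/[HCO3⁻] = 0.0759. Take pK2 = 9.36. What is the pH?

From K2 = [H⁺][CO3²⁻]/[HCO3⁻]:  pH = pK2 + log₁₀([CO3²⁻]/[HCO3⁻])
log₁₀(0.0759) = -1.120
pH = 9.36 + (-1.120) = 8.24

pH = 8.24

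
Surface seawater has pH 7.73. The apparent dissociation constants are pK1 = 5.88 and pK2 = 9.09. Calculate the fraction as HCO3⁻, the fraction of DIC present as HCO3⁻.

α₁ = 0.945

α₁ = 1 / (1 + [H⁺]/K1 + K2/[H⁺]) = 1 / (1 + 10^-1.85 + 10^-1.36)
   = 1 / (1 + 0.014125 + 0.043652) = 1/1.0578 = 0.9454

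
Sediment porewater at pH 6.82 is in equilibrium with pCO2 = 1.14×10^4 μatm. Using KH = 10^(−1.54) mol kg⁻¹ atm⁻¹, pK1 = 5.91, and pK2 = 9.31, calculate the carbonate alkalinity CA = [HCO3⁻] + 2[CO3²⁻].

CA = 2.69 mmol/kg

[CO2*] = KH · pCO2 = 10^(−1.54) × 1.14×10^4×10^-6 = 3.288×10^-4 mol/kg
α₀ = 1/(1 + K1/[H⁺] + K1K2/[H⁺]²) = 1/(1 + 10^+0.91 + 10^-1.58) = 0.1092
DIC = [CO2*]/α₀ = 3.288×10^-4 / 0.1092 = 3.010 mmol/kg
CA = (α₁ + 2α₂)·DIC = (0.8879 + 2×0.002873) × 3.010 = 2.69 mmol/kg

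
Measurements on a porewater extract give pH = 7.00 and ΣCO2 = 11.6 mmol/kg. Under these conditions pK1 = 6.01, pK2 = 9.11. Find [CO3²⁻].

[CO3²⁻] = 0.0811 mmol/kg

α₂ = 1 / (1 + [H⁺]/K2 + [H⁺]²/(K1K2)) = 1 / (1 + 10^+2.11 + 10^+1.12)
   = 1 / (1 + 128.82 + 13.183) = 1/143.01 = 0.006993
[CO3²⁻] = α₂ × DIC = 0.006993 × 11.6 = 0.0811 mmol/kg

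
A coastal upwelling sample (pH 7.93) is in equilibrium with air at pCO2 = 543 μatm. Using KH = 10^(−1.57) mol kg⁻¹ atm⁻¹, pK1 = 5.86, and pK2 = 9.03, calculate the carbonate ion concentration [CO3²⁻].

[CO2*] = KH · pCO2 = 10^(−1.57) × 543×10^-6 = 1.462×10^-5 mol/kg
α₀ = 1/(1 + K1/[H⁺] + K1K2/[H⁺]²) = 1/(1 + 10^+2.07 + 10^+0.97) = 0.007823
DIC = [CO2*]/α₀ = 1.462×10^-5 / 0.007823 = 1.868 mmol/kg
[CO3²⁻] = α₂·DIC; α₂ = 0.07301, so [CO3²⁻] = 0.07301 × 1.868 = 0.136 mmol/kg

[CO3²⁻] = 0.136 mmol/kg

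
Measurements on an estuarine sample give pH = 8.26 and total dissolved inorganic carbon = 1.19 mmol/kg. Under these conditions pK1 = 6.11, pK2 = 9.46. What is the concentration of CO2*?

[CO2*] = 7.87 μmol/kg

α₀ = 1 / (1 + K1/[H⁺] + K1K2/[H⁺]²) = 1 / (1 + 10^+2.15 + 10^+0.95)
   = 1 / (1 + 141.25 + 8.9125) = 1/151.17 = 0.006615
[CO2*] = α₀ × DIC = 0.006615 × 1.19 = 0.00787 mmol/kg = 7.87 μmol/kg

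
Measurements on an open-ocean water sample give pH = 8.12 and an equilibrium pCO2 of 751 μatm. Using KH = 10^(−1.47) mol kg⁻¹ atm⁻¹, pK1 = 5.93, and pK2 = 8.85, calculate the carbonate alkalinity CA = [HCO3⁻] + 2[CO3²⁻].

CA = 5.41 mmol/kg

[CO2*] = KH · pCO2 = 10^(−1.47) × 751×10^-6 = 2.545×10^-5 mol/kg
α₀ = 1/(1 + K1/[H⁺] + K1K2/[H⁺]²) = 1/(1 + 10^+2.19 + 10^+1.46) = 0.005414
DIC = [CO2*]/α₀ = 2.545×10^-5 / 0.005414 = 4.701 mmol/kg
CA = (α₁ + 2α₂)·DIC = (0.8385 + 2×0.1561) × 4.701 = 5.41 mmol/kg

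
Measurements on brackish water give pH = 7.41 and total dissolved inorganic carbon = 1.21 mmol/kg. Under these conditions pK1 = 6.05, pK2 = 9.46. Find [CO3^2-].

α₂ = 1 / (1 + [H⁺]/K2 + [H⁺]²/(K1K2)) = 1 / (1 + 10^+2.05 + 10^+0.69)
   = 1 / (1 + 112.20 + 4.8978) = 1/118.10 = 0.008467
[CO3²⁻] = α₂ × DIC = 0.008467 × 1.21 = 0.0102 mmol/kg = 10.2 μmol/kg

[CO3²⁻] = 10.2 μmol/kg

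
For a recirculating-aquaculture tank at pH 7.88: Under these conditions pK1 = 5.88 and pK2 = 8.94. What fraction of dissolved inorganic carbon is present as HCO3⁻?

α₁ = 1 / (1 + [H⁺]/K1 + K2/[H⁺]) = 1 / (1 + 10^-2.00 + 10^-1.06)
   = 1 / (1 + 0.010000 + 0.087096) = 1/1.0971 = 0.9115

α₁ = 0.911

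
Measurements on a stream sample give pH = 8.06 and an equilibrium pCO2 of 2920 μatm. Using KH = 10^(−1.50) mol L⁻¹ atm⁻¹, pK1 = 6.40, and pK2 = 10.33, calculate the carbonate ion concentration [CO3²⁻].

[CO2*] = KH · pCO2 = 10^(−1.50) × 2920×10^-6 = 9.234×10^-5 mol/L
α₀ = 1/(1 + K1/[H⁺] + K1K2/[H⁺]²) = 1/(1 + 10^+1.66 + 10^-0.61) = 0.02130
DIC = [CO2*]/α₀ = 9.234×10^-5 / 0.02130 = 4.336 mmol/L
[CO3²⁻] = α₂·DIC; α₂ = 0.005228, so [CO3²⁻] = 0.005228 × 4.336 = 0.0227 mmol/L

[CO3²⁻] = 0.0227 mmol/L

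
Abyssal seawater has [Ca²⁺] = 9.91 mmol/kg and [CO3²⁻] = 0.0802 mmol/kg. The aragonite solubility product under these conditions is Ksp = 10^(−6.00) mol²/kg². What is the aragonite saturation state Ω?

Ksp = 10^(−6.00) = 1.000×10^-6
Ω = [Ca²⁺][CO3²⁻]/Ksp = (9.91×10^-3)(0.0802×10^-3) / 1.000×10^-6 = 0.795

Ω = 0.795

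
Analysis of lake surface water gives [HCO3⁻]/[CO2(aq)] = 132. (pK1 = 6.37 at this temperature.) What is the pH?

From K1 = [H⁺][HCO3⁻]/[CO2(aq)]:  pH = pK1 + log₁₀([HCO3⁻]/[CO2(aq)])
log₁₀(132) = +2.121
pH = 6.37 + (+2.121) = 8.49

pH = 8.49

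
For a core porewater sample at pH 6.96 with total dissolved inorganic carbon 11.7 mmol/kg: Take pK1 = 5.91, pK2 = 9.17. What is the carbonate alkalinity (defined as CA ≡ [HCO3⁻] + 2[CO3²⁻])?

CA = 10.8 mmol/kg

CA = [HCO3⁻] + 2[CO3²⁻] = (α₁ + 2α₂)·DIC
At pH 6.96: [H⁺]/K1 = 10^-1.05 = 0.089125, K2/[H⁺] = 10^-2.21 = 0.0061660
α₁ = 1/(1 + 0.089125 + 0.0061660) = 1/1.0953 = 0.9130; α₂ = α₁·K2/[H⁺] = 0.005630
α₁ + 2α₂ = 0.9243
CA = 0.9243 × 11.7 = 10.8 mmol/kg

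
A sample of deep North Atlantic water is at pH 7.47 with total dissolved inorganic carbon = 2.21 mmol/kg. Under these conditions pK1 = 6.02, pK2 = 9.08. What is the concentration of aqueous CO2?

α₀ = 1 / (1 + K1/[H⁺] + K1K2/[H⁺]²) = 1 / (1 + 10^+1.45 + 10^-0.16)
   = 1 / (1 + 28.184 + 0.69183) = 1/29.876 = 0.03347
[CO2*] = α₀ × DIC = 0.03347 × 2.21 = 0.0740 mmol/kg

[CO2*] = 0.0740 mmol/kg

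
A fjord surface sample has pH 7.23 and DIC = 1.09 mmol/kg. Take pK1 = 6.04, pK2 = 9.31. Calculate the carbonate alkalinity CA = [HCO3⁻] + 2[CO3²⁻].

CA = 1.03 mmol/kg

CA = [HCO3⁻] + 2[CO3²⁻] = (α₁ + 2α₂)·DIC
At pH 7.23: [H⁺]/K1 = 10^-1.19 = 0.064565, K2/[H⁺] = 10^-2.08 = 0.0083176
α₁ = 1/(1 + 0.064565 + 0.0083176) = 1/1.0729 = 0.9321; α₂ = α₁·K2/[H⁺] = 0.007753
α₁ + 2α₂ = 0.9476
CA = 0.9476 × 1.09 = 1.03 mmol/kg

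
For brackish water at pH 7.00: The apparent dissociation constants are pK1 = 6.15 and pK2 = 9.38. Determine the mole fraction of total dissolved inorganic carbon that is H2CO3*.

α₀ = 1 / (1 + K1/[H⁺] + K1K2/[H⁺]²) = 1 / (1 + 10^+0.85 + 10^-1.53)
   = 1 / (1 + 7.0795 + 0.029512) = 1/8.1090 = 0.1233

α₀ = 0.123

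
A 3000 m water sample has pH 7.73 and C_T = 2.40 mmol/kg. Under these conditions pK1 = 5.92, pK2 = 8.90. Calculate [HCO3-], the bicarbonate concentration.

α₁ = 1 / (1 + [H⁺]/K1 + K2/[H⁺]) = 1 / (1 + 10^-1.81 + 10^-1.17)
   = 1 / (1 + 0.015488 + 0.067608) = 1/1.0831 = 0.9233
[HCO3⁻] = α₁ × DIC = 0.9233 × 2.40 = 2.22 mmol/kg

[HCO3⁻] = 2.22 mmol/kg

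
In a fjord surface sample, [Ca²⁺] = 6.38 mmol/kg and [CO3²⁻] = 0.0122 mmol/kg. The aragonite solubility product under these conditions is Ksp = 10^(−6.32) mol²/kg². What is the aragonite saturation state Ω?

Ω = 0.163

Ksp = 10^(−6.32) = 4.786×10^-7
Ω = [Ca²⁺][CO3²⁻]/Ksp = (6.38×10^-3)(0.0122×10^-3) / 4.786×10^-7 = 0.163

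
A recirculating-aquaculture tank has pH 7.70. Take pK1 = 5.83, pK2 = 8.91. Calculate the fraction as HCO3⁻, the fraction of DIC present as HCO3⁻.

α₁ = 1 / (1 + [H⁺]/K1 + K2/[H⁺]) = 1 / (1 + 10^-1.87 + 10^-1.21)
   = 1 / (1 + 0.013490 + 0.061660) = 1/1.0751 = 0.9301

α₁ = 0.930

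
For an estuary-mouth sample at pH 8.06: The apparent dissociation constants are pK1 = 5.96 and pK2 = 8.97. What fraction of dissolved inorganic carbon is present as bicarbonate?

α₁ = 0.884

α₁ = 1 / (1 + [H⁺]/K1 + K2/[H⁺]) = 1 / (1 + 10^-2.10 + 10^-0.91)
   = 1 / (1 + 0.0079433 + 0.12303) = 1/1.1310 = 0.8842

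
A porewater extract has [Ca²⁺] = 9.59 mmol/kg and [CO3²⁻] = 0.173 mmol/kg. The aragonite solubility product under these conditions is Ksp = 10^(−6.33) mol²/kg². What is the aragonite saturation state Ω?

Ksp = 10^(−6.33) = 4.677×10^-7
Ω = [Ca²⁺][CO3²⁻]/Ksp = (9.59×10^-3)(0.173×10^-3) / 4.677×10^-7 = 3.55

Ω = 3.55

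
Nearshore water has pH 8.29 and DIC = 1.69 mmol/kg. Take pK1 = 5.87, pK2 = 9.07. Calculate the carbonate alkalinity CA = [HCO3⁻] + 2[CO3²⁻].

CA = [HCO3⁻] + 2[CO3²⁻] = (α₁ + 2α₂)·DIC
At pH 8.29: [H⁺]/K1 = 10^-2.42 = 0.0038019, K2/[H⁺] = 10^-0.78 = 0.16596
α₁ = 1/(1 + 0.0038019 + 0.16596) = 1/1.1698 = 0.8549; α₂ = α₁·K2/[H⁺] = 0.1419
α₁ + 2α₂ = 1.1386
CA = 1.1386 × 1.69 = 1.92 mmol/kg

CA = 1.92 mmol/kg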